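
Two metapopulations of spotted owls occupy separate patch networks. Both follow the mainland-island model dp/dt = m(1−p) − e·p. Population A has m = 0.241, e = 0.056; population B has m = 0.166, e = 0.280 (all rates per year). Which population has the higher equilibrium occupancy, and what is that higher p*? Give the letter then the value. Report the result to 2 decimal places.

A, 0.81

A: p*_A = m/(m+e) = 0.241/0.2970 = 0.8114.
B: p*_B = 0.166/0.4460 = 0.3722.
A is higher at 0.8114.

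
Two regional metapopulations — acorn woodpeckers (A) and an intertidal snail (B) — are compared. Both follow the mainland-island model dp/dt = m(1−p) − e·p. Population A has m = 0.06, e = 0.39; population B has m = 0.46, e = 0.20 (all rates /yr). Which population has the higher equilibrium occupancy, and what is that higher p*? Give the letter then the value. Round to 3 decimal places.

B, 0.697

A: p*_A = m/(m+e) = 0.06/0.4500 = 0.1333.
B: p*_B = 0.46/0.6600 = 0.6970.
B is higher at 0.6970.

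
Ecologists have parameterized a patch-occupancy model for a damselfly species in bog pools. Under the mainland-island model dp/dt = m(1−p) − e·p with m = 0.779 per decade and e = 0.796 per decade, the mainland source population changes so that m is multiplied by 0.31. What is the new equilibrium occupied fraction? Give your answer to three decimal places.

0.233

Before: p* = 0.779/(0.779+0.796) = 0.4946.
After: m = 0.24149, e = 0.796; p* = 0.24149/1.0375 = 0.2328.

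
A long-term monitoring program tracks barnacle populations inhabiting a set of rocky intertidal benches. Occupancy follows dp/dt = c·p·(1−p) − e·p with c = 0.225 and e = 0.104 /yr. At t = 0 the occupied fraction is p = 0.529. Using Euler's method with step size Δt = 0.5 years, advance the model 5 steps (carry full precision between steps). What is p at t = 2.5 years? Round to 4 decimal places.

0.5313

Update rule: p ← p + [c·p·(1−p) − e·p]·Δt with Δt = 0.5.
step 1: Δp = +0.00052, p = 0.52952
step 2: Δp = +0.00049, p = 0.53001
step 3: Δp = +0.00046, p = 0.53048
step 4: Δp = +0.00044, p = 0.53091
step 5: Δp = +0.00041, p = 0.53132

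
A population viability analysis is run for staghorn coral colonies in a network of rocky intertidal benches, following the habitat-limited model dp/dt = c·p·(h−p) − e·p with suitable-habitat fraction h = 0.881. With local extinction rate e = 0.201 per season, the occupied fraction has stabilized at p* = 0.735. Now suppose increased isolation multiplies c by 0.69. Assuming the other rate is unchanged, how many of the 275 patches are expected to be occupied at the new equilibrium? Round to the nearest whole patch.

184

Balance c(h−p*) = e gives c = e/(0.881 − 0.73500) = 0.201/0.14600 = 1.37671.
New p* = 0.881 − e/c = 0.881 − 0.20100/0.94993 = 0.66941.
Expected occupied = 275 × 0.66941 = 184.09 ≈ 184.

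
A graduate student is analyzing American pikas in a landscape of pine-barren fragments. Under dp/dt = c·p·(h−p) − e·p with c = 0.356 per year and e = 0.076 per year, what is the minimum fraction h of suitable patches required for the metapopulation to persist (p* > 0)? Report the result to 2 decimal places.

p* = h − e/c is positive only when h > e/c.
h_min = e/c = 0.076/0.356 = 0.2135.

0.21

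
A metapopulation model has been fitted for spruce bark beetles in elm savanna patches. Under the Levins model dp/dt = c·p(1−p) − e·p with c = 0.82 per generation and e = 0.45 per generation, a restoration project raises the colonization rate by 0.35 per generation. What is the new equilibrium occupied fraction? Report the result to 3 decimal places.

Before: p* = 1 − 0.45/0.82 = 0.4512.
After the change, c = 1.17, e = 0.45, so p* = 1 − 0.45/1.17 = 0.6154.

0.615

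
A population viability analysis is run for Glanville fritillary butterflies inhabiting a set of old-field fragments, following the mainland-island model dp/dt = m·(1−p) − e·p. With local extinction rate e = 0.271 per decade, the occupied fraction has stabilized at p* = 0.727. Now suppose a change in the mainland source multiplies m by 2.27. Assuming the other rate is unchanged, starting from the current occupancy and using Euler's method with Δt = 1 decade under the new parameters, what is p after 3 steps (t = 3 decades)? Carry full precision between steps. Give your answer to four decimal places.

0.9566

Balance m(1−p*) = e·p* gives m = e·p*/(1−p*) = 0.271×0.72700/0.27300 = 0.72167.
Starting from p₀ = 0.72700; update p ← p + (dp/dt)·Δt with the new parameters.
  1  |  dp/dt·Δt = +0.250212  |  p_1 = 0.977212
  2  |  dp/dt·Δt = -0.227492  |  p_2 = 0.749719
  3  |  dp/dt·Δt = +0.206836  |  p_3 = 0.956555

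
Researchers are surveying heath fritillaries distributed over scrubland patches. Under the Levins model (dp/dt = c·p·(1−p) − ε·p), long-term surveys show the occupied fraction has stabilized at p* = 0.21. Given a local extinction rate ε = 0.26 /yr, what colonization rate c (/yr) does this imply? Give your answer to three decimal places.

At equilibrium c(1−p*) = ε, so c = ε/(1−p*).
c = 0.26/(1 − 0.21) = 0.26/0.7900 = 0.3291.

0.329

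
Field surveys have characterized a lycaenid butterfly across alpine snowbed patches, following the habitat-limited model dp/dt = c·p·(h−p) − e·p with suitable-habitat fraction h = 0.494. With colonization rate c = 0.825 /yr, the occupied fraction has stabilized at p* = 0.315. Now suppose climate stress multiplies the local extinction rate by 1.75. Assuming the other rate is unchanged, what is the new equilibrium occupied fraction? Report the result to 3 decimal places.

0.181

Balance c(h−p*) = e gives e = 0.825×(0.494 − 0.31500) = 0.14767.
New p* = 0.494 − e/c = 0.494 − 0.25842/0.82500 = 0.18076.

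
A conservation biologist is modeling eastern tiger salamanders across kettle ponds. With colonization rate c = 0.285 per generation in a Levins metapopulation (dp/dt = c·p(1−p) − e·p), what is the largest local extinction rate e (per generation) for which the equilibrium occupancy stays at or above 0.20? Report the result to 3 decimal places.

1 − e/c ≥ 0.20 ⇒ e ≤ c(1 − 0.20) = 0.285 × 0.8000.
e_max = 0.2280.

0.228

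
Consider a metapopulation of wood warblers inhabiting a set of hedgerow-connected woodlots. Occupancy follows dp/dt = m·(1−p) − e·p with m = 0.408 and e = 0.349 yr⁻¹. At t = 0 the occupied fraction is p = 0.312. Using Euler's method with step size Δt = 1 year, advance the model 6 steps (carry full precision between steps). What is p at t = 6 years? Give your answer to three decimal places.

0.539

Update rule: p ← p + [m·(1−p) − e·p]·Δt with Δt = 1.
step 1: Δp = +0.17182, p = 0.48382
step 2: Δp = +0.04175, p = 0.52557
step 3: Δp = +0.01015, p = 0.53571
step 4: Δp = +0.00247, p = 0.53818
step 5: Δp = +0.00060, p = 0.53878
step 6: Δp = +0.00015, p = 0.53892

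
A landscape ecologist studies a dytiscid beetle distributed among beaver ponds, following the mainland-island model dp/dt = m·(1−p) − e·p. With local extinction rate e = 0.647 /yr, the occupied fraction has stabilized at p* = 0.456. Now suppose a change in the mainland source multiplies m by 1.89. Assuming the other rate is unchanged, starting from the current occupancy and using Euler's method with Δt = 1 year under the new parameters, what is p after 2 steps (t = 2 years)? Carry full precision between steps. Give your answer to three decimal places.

Balance m(1−p*) = e·p* gives m = e·p*/(1−p*) = 0.647×0.45600/0.54400 = 0.54234.
Starting from p₀ = 0.45600; update p ← p + (dp/dt)·Δt with the new parameters.
step 1: Δp = +0.26258, p = 0.71858
step 2: Δp = -0.17646, p = 0.54212

0.542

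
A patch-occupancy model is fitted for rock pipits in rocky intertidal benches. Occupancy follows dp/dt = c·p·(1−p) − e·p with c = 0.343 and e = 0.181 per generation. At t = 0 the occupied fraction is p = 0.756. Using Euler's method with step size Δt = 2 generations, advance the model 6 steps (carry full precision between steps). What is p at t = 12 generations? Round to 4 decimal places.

Update rule: p ← p + [c·p·(1−p) − e·p]·Δt with Δt = 2.
p: 0.75600 → 0.60887  (Δp = -0.14713)
p: 0.60887 → 0.55183  (Δp = -0.05704)
p: 0.55183 → 0.52172  (Δp = -0.03010)
p: 0.52172 → 0.50404  (Δp = -0.01769)
p: 0.50404 → 0.49306  (Δp = -0.01097)
p: 0.49306 → 0.48604  (Δp = -0.00702)

0.4860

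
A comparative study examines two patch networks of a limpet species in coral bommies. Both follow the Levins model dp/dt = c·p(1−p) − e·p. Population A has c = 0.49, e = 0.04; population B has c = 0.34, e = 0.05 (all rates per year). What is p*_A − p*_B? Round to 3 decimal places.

0.065

A: p*_A = 1 − 0.04/0.49 = 0.9184.
B: p*_B = 1 − 0.05/0.34 = 0.8529.
p*_A − p*_B = 0.9184 − 0.8529 = 0.0654.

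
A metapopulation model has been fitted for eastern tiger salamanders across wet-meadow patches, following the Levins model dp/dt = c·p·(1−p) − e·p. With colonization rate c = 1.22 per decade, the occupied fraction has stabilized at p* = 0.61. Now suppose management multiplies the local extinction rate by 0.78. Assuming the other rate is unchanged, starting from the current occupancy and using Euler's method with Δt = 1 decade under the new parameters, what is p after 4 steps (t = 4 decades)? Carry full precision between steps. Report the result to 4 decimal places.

0.6957

Balance c(1−p*) = e gives e = 1.22×(1 − 0.61000) = 0.47580.
Starting from p₀ = 0.61000; update p ← p + (dp/dt)·Δt with the new parameters.
t = 1: p = 0.61000 + (+0.06385) = 0.67385
t = 2: p = 0.67385 + (+0.01804) = 0.69190
t = 3: p = 0.69190 + (+0.00330) = 0.69519
t = 4: p = 0.69519 + (+0.00052) = 0.69571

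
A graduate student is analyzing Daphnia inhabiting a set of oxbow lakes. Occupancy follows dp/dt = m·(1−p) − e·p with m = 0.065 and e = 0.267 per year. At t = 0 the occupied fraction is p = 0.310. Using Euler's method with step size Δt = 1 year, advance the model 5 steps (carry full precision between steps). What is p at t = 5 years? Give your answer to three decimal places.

Update rule: p ← p + [m·(1−p) − e·p]·Δt with Δt = 1.
  1  |  dp/dt·Δt = -0.037920  |  p_1 = 0.272080
  2  |  dp/dt·Δt = -0.025331  |  p_2 = 0.246749
  3  |  dp/dt·Δt = -0.016921  |  p_3 = 0.229829
  4  |  dp/dt·Δt = -0.011303  |  p_4 = 0.218526
  5  |  dp/dt·Δt = -0.007550  |  p_5 = 0.210975

0.211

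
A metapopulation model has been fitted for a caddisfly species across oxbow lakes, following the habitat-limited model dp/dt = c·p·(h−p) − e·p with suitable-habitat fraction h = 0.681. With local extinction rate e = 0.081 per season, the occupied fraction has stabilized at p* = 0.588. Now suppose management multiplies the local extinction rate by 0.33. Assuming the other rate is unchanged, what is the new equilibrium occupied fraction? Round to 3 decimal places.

0.650

Balance c(h−p*) = e gives c = e/(0.681 − 0.58800) = 0.081/0.09300 = 0.87097.
New p* = 0.681 − e/c = 0.681 − 0.02673/0.87097 = 0.65031.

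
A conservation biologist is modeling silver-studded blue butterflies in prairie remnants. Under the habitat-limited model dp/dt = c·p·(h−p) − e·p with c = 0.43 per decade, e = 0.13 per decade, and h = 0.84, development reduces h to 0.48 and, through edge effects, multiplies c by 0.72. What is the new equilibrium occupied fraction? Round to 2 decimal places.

0.06

Before: p* = h − e/c = 0.84 − 0.13/0.43 = 0.84 − 0.3023 = 0.5377.
After: c = 0.3096, e = 0.13, h = 0.48; p* = 0.48 − 0.13/0.3096 = 0.0601.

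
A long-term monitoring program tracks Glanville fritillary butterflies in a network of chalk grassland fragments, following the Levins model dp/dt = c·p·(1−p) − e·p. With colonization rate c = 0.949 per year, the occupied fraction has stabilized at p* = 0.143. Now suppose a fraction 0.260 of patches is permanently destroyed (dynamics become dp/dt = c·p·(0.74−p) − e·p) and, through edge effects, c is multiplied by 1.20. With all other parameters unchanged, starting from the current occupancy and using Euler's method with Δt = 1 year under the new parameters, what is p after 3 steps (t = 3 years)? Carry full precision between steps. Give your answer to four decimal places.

0.0995

Balance c(1−p*) = e gives e = 0.949×(1 − 0.14300) = 0.81329.
Starting from p₀ = 0.14300; update p ← p + (dp/dt)·Δt with the new parameters.
p: 0.14300 → 0.12392  (Δp = -0.01908)
p: 0.12392 → 0.11008  (Δp = -0.01384)
p: 0.11008 → 0.09952  (Δp = -0.01056)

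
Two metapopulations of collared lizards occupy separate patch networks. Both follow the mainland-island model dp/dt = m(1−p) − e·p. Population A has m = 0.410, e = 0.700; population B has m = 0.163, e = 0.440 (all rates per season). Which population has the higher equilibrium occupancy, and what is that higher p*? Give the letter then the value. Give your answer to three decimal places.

A, 0.369

A: p*_A = m/(m+e) = 0.410/1.1100 = 0.3694.
B: p*_B = 0.163/0.6030 = 0.2703.
A is higher at 0.3694.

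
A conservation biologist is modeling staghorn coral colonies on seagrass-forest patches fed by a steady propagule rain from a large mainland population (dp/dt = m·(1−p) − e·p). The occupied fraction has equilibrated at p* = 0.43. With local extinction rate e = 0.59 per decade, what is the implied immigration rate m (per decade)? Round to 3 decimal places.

At equilibrium m(1−p*) = e·p*, so m = e·p*/(1−p*).
m = 0.59 × 0.43 / 0.5700 = 0.2537/0.5700 = 0.4451.

0.445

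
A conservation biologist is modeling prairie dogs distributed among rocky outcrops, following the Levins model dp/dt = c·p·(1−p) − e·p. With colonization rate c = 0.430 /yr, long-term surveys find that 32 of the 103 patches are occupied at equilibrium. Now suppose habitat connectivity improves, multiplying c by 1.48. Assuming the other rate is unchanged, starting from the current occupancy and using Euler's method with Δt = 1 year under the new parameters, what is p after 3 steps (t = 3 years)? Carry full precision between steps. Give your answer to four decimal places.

0.4303

Observed p* = 32/103 = 0.31068.
Balance c(1−p*) = e gives e = 0.430×(1 − 0.31068) = 0.29641.
Starting from p₀ = 0.31068; update p ← p + (dp/dt)·Δt with the new parameters.
step 1: Δp = +0.04420, p = 0.35488
step 2: Δp = +0.04051, p = 0.39539
step 3: Δp = +0.03494, p = 0.43033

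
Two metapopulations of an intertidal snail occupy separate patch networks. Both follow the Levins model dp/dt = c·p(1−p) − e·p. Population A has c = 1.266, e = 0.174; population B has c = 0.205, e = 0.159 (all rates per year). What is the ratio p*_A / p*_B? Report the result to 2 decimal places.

3.84

A: p*_A = 1 − 0.174/1.266 = 0.8626.
B: p*_B = 1 − 0.159/0.205 = 0.2244.
p*_A / p*_B = 0.8626/0.2244 = 3.8440.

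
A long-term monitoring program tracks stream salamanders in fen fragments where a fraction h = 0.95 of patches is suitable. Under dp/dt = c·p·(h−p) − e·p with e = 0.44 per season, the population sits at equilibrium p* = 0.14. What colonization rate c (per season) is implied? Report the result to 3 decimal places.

At equilibrium c(h−p*) = e, so c = e/(h−p*).
c = 0.44/(0.95 − 0.14) = 0.44/0.8100 = 0.5432.

0.543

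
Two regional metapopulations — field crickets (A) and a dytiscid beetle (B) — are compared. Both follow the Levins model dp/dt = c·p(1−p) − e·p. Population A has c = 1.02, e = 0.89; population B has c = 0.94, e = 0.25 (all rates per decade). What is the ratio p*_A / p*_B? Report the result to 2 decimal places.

A: p*_A = 1 − 0.89/1.02 = 0.1275.
B: p*_B = 1 − 0.25/0.94 = 0.7340.
p*_A / p*_B = 0.1275/0.7340 = 0.1736.

0.17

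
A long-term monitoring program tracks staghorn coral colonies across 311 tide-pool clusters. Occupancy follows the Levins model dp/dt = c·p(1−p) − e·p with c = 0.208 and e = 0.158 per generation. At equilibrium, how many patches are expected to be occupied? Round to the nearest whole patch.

75

p* = 1 − e/c = 1 − 0.158/0.208 = 0.2404.
Expected occupied patches = N × p* = 311 × 0.2404 = 74.76 ≈ 75.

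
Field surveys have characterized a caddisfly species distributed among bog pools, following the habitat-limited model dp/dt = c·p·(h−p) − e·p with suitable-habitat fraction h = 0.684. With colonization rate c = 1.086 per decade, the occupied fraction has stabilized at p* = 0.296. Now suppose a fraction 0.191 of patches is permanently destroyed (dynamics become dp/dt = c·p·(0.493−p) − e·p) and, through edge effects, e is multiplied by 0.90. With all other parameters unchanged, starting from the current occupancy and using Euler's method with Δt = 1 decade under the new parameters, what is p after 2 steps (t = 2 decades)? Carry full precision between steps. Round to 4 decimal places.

0.2194

Balance c(h−p*) = e gives e = 1.086×(0.684 − 0.29600) = 0.42137.
Starting from p₀ = 0.29600; update p ← p + (dp/dt)·Δt with the new parameters.
t = 1: p = 0.29600 + (-0.04893) = 0.24707
t = 2: p = 0.24707 + (-0.02771) = 0.21936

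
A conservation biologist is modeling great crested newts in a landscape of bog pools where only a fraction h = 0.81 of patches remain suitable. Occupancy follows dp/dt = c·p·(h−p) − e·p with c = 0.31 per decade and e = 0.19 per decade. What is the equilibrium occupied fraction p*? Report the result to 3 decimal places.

0.197

Setting dp/dt = 0 and dividing by p* gives c·(h−p*) = e.
So p* = h − e/c = 0.81 − 0.19/0.31 = 0.81 − 0.6129 = 0.1971.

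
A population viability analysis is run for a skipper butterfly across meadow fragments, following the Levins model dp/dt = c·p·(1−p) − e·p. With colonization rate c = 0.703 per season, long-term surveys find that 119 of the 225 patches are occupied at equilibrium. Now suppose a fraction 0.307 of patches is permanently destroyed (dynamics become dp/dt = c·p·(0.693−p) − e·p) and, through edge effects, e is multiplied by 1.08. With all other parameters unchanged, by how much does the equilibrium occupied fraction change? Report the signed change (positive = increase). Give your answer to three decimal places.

-0.345

Observed p* = 119/225 = 0.52889.
Balance c(1−p*) = e gives e = 0.703×(1 − 0.52889) = 0.33119.
New p* = 0.693 − e/c = 0.693 − 0.35769/0.70300 = 0.18419.
Δp* = 0.18419 − 0.52889 = -0.34470.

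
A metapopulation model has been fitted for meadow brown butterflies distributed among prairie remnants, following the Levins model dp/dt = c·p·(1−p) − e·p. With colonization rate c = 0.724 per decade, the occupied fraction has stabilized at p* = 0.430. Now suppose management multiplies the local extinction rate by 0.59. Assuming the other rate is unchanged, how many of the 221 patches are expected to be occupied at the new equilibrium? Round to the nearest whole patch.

147

Balance c(1−p*) = e gives e = 0.724×(1 − 0.43000) = 0.41268.
New p* = 1 − e/c = 1 − 0.24348/0.72400 = 0.66370.
Expected occupied = 221 × 0.66370 = 146.68 ≈ 147.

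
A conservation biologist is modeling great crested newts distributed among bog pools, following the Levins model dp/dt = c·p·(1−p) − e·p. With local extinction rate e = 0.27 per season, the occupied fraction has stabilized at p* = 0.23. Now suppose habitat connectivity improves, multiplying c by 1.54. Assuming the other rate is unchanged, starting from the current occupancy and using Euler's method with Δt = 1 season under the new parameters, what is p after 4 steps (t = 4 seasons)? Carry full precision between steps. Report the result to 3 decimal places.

0.360

Balance c(1−p*) = e gives c = e/(1 − 0.23000) = 0.27/0.77000 = 0.35065.
Starting from p₀ = 0.23000; update p ← p + (dp/dt)·Δt with the new parameters.
t = 1: p = 0.23000 + (+0.03353) = 0.26353
t = 2: p = 0.26353 + (+0.03365) = 0.29719
t = 3: p = 0.29719 + (+0.03255) = 0.32973
t = 4: p = 0.32973 + (+0.03032) = 0.36005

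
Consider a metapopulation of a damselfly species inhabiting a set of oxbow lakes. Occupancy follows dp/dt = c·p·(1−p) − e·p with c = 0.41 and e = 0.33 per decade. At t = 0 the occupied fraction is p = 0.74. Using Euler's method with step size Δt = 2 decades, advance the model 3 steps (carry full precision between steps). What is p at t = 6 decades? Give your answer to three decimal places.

0.298

Update rule: p ← p + [c·p·(1−p) − e·p]·Δt with Δt = 2.
p: 0.74000 → 0.40937  (Δp = -0.33063)
p: 0.40937 → 0.33745  (Δp = -0.07192)
p: 0.33745 → 0.29807  (Δp = -0.03938)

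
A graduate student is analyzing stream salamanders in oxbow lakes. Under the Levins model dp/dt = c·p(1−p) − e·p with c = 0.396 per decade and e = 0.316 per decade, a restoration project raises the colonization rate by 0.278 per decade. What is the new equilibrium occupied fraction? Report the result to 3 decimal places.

Before: p* = 1 − 0.316/0.396 = 0.2020.
After the change, c = 0.674, e = 0.316, so p* = 1 − 0.316/0.674 = 0.5312.

0.531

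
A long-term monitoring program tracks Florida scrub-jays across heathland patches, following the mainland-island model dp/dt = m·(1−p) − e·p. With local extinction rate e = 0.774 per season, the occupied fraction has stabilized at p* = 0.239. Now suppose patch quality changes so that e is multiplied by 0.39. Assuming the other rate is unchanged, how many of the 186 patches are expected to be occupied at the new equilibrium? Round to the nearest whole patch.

83

Balance m(1−p*) = e·p* gives m = e·p*/(1−p*) = 0.774×0.23900/0.76100 = 0.24308.
New p* = m/(m+e) = 0.24308/(0.24308+0.30186) = 0.44607.
Expected occupied = 186 × 0.44607 = 82.97 ≈ 83.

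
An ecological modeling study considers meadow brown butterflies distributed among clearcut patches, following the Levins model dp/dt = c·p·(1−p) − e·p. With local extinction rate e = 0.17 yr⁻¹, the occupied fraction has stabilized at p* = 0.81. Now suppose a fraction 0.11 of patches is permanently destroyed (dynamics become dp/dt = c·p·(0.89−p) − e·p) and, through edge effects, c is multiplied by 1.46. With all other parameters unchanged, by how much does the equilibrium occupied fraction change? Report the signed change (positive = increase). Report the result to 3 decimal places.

-0.050

Balance c(1−p*) = e gives c = e/(1 − 0.81000) = 0.17/0.19000 = 0.89474.
New p* = 0.89 − e/c = 0.89 − 0.17000/1.30632 = 0.75986.
Δp* = 0.75986 − 0.81000 = -0.05014.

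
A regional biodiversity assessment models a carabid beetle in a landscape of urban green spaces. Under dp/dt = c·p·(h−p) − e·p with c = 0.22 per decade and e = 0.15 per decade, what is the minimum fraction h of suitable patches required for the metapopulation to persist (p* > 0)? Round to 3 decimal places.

0.682

p* = h − e/c is positive only when h > e/c.
h_min = e/c = 0.15/0.22 = 0.6818.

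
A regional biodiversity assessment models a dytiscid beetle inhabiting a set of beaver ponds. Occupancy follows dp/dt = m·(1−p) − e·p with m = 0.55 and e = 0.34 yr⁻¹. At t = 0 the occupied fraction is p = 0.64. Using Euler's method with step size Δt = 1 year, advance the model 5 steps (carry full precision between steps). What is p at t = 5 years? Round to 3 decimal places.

Update rule: p ← p + [m·(1−p) − e·p]·Δt with Δt = 1.
  1  |  dp/dt·Δt = -0.019600  |  p_1 = 0.620400
  2  |  dp/dt·Δt = -0.002156  |  p_2 = 0.618244
  3  |  dp/dt·Δt = -0.000237  |  p_3 = 0.618007
  4  |  dp/dt·Δt = -0.000026  |  p_4 = 0.617981
  5  |  dp/dt·Δt = -0.000003  |  p_5 = 0.617978

0.618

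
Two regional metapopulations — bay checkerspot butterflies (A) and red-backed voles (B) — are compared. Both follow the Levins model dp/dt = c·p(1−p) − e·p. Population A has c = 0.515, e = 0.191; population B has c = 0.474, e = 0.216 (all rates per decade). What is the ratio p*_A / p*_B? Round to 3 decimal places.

A: p*_A = 1 − 0.191/0.515 = 0.6291.
B: p*_B = 1 − 0.216/0.474 = 0.5443.
p*_A / p*_B = 0.6291/0.5443 = 1.1558.

1.156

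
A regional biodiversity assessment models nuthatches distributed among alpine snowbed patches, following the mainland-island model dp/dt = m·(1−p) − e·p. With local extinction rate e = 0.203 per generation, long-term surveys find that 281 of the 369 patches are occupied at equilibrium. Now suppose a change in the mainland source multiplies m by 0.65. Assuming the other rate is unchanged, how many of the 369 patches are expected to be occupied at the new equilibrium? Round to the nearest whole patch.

249

Observed p* = 281/369 = 0.76152.
Balance m(1−p*) = e·p* gives m = e·p*/(1−p*) = 0.203×0.76152/0.23848 = 0.64822.
New p* = m/(m+e) = 0.42134/(0.42134+0.20300) = 0.67486.
Expected occupied = 369 × 0.67486 = 249.02 ≈ 249.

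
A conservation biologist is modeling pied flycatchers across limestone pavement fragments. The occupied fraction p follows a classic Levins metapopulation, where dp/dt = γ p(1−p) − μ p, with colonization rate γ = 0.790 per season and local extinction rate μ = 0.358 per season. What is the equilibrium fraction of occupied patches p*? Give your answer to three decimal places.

0.547

At equilibrium, colonization balances extinction: γ·p*·(1−p*) = μ·p*.
So p* = 1 − μ/γ = 1 − 0.358/0.790 = 1 − 0.4532 = 0.5468.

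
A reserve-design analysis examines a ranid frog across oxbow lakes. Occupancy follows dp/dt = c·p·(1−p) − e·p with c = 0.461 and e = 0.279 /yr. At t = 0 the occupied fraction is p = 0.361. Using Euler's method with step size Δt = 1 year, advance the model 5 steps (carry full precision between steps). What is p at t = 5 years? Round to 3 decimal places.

0.382

Update rule: p ← p + [c·p·(1−p) − e·p]·Δt with Δt = 1.
t = 1: p = 0.36100 + (+0.00562) = 0.36662
t = 2: p = 0.36662 + (+0.00476) = 0.37139
t = 3: p = 0.37139 + (+0.00401) = 0.37539
t = 4: p = 0.37539 + (+0.00336) = 0.37875
t = 5: p = 0.37875 + (+0.00280) = 0.38155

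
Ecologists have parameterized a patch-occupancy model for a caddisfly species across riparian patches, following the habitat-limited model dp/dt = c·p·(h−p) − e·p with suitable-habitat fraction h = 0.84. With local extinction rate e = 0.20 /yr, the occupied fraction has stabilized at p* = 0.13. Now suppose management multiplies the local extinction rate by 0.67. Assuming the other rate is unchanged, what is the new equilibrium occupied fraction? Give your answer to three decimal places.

0.364

Balance c(h−p*) = e gives c = e/(0.84 − 0.13000) = 0.20/0.71000 = 0.28169.
New p* = 0.84 − e/c = 0.84 − 0.13400/0.28169 = 0.36430.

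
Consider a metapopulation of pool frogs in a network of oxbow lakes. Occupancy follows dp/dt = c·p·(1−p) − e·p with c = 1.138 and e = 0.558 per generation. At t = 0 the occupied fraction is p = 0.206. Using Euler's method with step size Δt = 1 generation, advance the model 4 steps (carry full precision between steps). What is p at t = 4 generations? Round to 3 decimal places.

0.459

Update rule: p ← p + [c·p·(1−p) − e·p]·Δt with Δt = 1.
step 1: Δp = +0.07119, p = 0.27719
step 2: Δp = +0.07333, p = 0.35052
step 3: Δp = +0.06348, p = 0.41400
step 4: Δp = +0.04507, p = 0.45907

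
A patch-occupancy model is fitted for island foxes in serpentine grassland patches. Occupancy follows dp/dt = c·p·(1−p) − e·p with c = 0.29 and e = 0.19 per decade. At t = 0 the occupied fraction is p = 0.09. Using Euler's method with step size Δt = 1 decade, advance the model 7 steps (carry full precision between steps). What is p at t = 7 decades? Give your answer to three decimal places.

Update rule: p ← p + [c·p·(1−p) − e·p]·Δt with Δt = 1.
  1  |  dp/dt·Δt = +0.006651  |  p_1 = 0.096651
  2  |  dp/dt·Δt = +0.006956  |  p_2 = 0.103607
  3  |  dp/dt·Δt = +0.007248  |  p_3 = 0.110855
  4  |  dp/dt·Δt = +0.007522  |  p_4 = 0.118377
  5  |  dp/dt·Δt = +0.007774  |  p_5 = 0.126150
  6  |  dp/dt·Δt = +0.008000  |  p_6 = 0.134150
  7  |  dp/dt·Δt = +0.008196  |  p_7 = 0.142347

0.142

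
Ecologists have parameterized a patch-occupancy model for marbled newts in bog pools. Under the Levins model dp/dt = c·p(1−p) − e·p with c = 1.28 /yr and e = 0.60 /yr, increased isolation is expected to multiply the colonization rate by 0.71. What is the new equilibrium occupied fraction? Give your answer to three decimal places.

0.340

Before: p* = 1 − 0.60/1.28 = 0.5312.
After the change, c = 0.9088, e = 0.6, so p* = 1 − 0.6/0.9088 = 0.3398.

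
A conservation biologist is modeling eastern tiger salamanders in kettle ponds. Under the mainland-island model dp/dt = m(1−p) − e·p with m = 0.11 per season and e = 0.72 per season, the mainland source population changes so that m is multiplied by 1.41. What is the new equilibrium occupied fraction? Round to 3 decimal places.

0.177

Before: p* = 0.11/(0.11+0.72) = 0.1325.
After: m = 0.1551, e = 0.72; p* = 0.1551/0.8751 = 0.1772.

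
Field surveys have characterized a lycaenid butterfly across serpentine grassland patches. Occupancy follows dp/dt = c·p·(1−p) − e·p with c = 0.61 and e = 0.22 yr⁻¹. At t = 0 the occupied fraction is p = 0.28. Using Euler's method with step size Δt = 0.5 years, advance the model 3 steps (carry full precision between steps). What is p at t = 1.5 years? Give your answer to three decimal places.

Update rule: p ← p + [c·p·(1−p) − e·p]·Δt with Δt = 0.5.
t = 0.5: p = 0.28000 + (+0.03069) = 0.31069
t = 1: p = 0.31069 + (+0.03114) = 0.34183
t = 1.5: p = 0.34183 + (+0.03102) = 0.37285

0.373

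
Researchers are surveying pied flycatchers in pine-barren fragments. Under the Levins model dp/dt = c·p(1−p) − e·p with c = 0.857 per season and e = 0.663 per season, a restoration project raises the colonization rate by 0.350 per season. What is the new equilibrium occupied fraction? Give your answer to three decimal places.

0.451

Before: p* = 1 − 0.663/0.857 = 0.2264.
After the change, c = 1.207, e = 0.663, so p* = 1 − 0.663/1.207 = 0.4507.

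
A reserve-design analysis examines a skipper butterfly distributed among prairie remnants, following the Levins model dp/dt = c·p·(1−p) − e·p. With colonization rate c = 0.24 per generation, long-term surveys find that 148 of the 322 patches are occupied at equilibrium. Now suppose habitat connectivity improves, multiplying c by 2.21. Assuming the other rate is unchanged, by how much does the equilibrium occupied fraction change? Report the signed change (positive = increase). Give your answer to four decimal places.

Observed p* = 148/322 = 0.45963.
Balance c(1−p*) = e gives e = 0.24×(1 − 0.45963) = 0.12969.
New p* = 1 − e/c = 1 − 0.12969/0.53040 = 0.75549.
Δp* = 0.75549 − 0.45963 = +0.29586.

0.2959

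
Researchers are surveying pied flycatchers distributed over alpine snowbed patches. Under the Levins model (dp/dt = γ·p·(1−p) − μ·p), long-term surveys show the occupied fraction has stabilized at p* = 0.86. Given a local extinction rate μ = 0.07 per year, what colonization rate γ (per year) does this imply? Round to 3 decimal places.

At equilibrium γ(1−p*) = μ, so γ = μ/(1−p*).
γ = 0.07/(1 − 0.86) = 0.07/0.1400 = 0.5000.

0.500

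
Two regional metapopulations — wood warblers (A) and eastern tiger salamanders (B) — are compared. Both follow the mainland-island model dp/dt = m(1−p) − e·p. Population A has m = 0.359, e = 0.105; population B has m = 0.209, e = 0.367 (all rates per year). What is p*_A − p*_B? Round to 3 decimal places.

0.411

A: p*_A = m/(m+e) = 0.359/0.4640 = 0.7737.
B: p*_B = 0.209/0.5760 = 0.3628.
p*_A − p*_B = 0.7737 − 0.3628 = 0.4109.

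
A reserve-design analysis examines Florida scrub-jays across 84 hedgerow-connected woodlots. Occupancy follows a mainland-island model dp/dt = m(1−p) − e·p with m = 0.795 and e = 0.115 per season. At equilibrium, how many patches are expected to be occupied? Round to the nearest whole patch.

p* = m/(m+e) = 0.795/0.9100 = 0.8736.
Expected occupied patches = N × p* = 84 × 0.8736 = 73.38 ≈ 73.

73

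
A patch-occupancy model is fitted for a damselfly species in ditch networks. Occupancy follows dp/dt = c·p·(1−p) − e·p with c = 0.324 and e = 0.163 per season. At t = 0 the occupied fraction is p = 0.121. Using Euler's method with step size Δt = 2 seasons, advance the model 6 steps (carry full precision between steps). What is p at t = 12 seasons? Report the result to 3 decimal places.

0.339

Update rule: p ← p + [c·p·(1−p) − e·p]·Δt with Δt = 2.
t = 2: p = 0.12100 + (+0.02947) = 0.15047
t = 4: p = 0.15047 + (+0.03378) = 0.18426
t = 6: p = 0.18426 + (+0.03733) = 0.22159
t = 8: p = 0.22159 + (+0.03953) = 0.26112
t = 10: p = 0.26112 + (+0.03990) = 0.30102
t = 12: p = 0.30102 + (+0.03821) = 0.33923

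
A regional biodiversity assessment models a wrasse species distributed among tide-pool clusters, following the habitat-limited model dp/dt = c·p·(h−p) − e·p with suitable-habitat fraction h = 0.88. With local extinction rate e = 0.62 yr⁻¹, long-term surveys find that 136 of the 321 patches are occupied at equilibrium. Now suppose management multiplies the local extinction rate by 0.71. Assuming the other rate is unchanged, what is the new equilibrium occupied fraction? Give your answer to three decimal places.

0.556

Observed p* = 136/321 = 0.42368.
Balance c(h−p*) = e gives c = e/(0.88 − 0.42368) = 0.62/0.45632 = 1.35870.
New p* = 0.88 − e/c = 0.88 − 0.44020/1.35870 = 0.55601.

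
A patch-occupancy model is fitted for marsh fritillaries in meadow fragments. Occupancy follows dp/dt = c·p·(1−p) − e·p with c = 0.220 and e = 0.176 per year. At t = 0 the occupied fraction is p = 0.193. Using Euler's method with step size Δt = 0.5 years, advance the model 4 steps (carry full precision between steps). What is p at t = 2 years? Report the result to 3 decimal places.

Update rule: p ← p + [c·p·(1−p) − e·p]·Δt with Δt = 0.5.
p: 0.19300 → 0.19315  (Δp = +0.00015)
p: 0.19315 → 0.19329  (Δp = +0.00015)
p: 0.19329 → 0.19344  (Δp = +0.00014)
p: 0.19344 → 0.19358  (Δp = +0.00014)

0.194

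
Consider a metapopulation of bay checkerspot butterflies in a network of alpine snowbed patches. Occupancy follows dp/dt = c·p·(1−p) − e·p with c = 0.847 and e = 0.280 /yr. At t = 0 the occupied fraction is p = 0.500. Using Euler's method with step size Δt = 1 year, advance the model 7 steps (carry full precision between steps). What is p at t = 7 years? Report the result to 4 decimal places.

0.6685

Update rule: p ← p + [c·p·(1−p) − e·p]·Δt with Δt = 1.
  1  |  dp/dt·Δt = +0.071750  |  p_1 = 0.571750
  2  |  dp/dt·Δt = +0.047300  |  p_2 = 0.619050
  3  |  dp/dt·Δt = +0.026412  |  p_3 = 0.645461
  4  |  dp/dt·Δt = +0.013099  |  p_4 = 0.658560
  5  |  dp/dt·Δt = +0.006058  |  p_5 = 0.664619
  6  |  dp/dt·Δt = +0.002704  |  p_6 = 0.667322
  7  |  dp/dt·Δt = +0.001186  |  p_7 = 0.668509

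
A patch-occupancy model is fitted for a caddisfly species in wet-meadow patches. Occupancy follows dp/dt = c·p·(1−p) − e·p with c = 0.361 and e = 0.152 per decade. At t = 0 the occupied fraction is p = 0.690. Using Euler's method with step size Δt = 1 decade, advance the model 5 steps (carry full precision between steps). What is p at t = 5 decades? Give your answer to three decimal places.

0.608

Update rule: p ← p + [c·p·(1−p) − e·p]·Δt with Δt = 1.
  1  |  dp/dt·Δt = -0.027662  |  p_1 = 0.662338
  2  |  dp/dt·Δt = -0.019939  |  p_2 = 0.642399
  3  |  dp/dt·Δt = -0.014715  |  p_3 = 0.627684
  4  |  dp/dt·Δt = -0.011043  |  p_4 = 0.616641
  5  |  dp/dt·Δt = -0.008391  |  p_5 = 0.608250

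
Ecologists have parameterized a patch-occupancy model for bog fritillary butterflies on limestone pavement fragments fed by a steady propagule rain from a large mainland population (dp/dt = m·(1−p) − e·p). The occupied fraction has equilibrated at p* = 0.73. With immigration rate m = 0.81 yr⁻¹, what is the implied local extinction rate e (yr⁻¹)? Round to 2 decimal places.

At equilibrium m(1−p*) = e·p*, so e = m(1−p*)/p*.
e = 0.81 × 0.2700 / 0.73 = 0.2996.

0.30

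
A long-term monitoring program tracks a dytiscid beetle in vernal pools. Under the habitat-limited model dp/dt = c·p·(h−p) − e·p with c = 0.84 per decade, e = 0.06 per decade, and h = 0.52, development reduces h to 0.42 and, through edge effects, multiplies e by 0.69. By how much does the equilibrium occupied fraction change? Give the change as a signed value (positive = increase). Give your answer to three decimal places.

Before: p* = h − e/c = 0.52 − 0.06/0.84 = 0.52 − 0.0714 = 0.4486.
After: c = 0.84, e = 0.0414, h = 0.42; p* = 0.42 − 0.0414/0.84 = 0.3707.
Δp* = 0.3707 − 0.4486 = -0.0779.

-0.078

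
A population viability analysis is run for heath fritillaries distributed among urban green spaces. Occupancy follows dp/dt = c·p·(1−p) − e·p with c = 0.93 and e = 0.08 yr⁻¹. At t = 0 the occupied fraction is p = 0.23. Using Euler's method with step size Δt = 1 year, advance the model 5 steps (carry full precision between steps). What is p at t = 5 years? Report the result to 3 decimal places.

Update rule: p ← p + [c·p·(1−p) − e·p]·Δt with Δt = 1.
step 1: Δp = +0.14630, p = 0.37630
step 2: Δp = +0.18817, p = 0.56447
step 3: Δp = +0.18348, p = 0.74795
step 4: Δp = +0.11549, p = 0.86344
step 5: Δp = +0.04058, p = 0.90402

0.904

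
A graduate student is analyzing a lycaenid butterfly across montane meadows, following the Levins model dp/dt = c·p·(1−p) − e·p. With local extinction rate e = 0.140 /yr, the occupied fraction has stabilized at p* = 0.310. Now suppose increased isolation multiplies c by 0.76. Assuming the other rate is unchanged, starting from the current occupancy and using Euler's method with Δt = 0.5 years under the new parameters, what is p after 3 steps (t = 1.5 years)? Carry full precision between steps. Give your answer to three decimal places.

Balance c(1−p*) = e gives c = e/(1 − 0.31000) = 0.140/0.69000 = 0.20290.
Starting from p₀ = 0.31000; update p ← p + (dp/dt)·Δt with the new parameters.
  1  |  dp/dt·Δt = -0.005208  |  p_1 = 0.304792
  2  |  dp/dt·Δt = -0.004998  |  p_2 = 0.299794
  3  |  dp/dt·Δt = -0.004801  |  p_3 = 0.294993

0.295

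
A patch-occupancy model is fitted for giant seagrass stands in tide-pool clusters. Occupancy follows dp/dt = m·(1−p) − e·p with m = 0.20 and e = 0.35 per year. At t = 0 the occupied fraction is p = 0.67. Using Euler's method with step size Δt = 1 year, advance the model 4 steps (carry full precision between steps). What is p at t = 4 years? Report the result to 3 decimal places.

Update rule: p ← p + [m·(1−p) − e·p]·Δt with Δt = 1.
p: 0.67000 → 0.50150  (Δp = -0.16850)
p: 0.50150 → 0.42568  (Δp = -0.07583)
p: 0.42568 → 0.39155  (Δp = -0.03412)
p: 0.39155 → 0.37620  (Δp = -0.01535)

0.376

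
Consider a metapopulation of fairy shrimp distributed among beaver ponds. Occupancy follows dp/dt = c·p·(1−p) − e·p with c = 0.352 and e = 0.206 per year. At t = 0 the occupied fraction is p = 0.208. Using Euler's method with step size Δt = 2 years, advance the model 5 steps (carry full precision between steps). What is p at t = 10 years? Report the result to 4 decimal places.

0.3417

Update rule: p ← p + [c·p·(1−p) − e·p]·Δt with Δt = 2.
p: 0.20800 → 0.23828  (Δp = +0.03028)
p: 0.23828 → 0.26788  (Δp = +0.02961)
p: 0.26788 → 0.29559  (Δp = +0.02770)
p: 0.29559 → 0.32039  (Δp = +0.02480)
p: 0.32039 → 0.34168  (Δp = +0.02129)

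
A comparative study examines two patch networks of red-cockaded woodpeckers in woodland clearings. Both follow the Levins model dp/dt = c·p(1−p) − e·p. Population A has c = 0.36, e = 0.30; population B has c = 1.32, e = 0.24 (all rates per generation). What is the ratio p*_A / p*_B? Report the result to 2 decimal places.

A: p*_A = 1 − 0.30/0.36 = 0.1667.
B: p*_B = 1 − 0.24/1.32 = 0.8182.
p*_A / p*_B = 0.1667/0.8182 = 0.2037.

0.20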